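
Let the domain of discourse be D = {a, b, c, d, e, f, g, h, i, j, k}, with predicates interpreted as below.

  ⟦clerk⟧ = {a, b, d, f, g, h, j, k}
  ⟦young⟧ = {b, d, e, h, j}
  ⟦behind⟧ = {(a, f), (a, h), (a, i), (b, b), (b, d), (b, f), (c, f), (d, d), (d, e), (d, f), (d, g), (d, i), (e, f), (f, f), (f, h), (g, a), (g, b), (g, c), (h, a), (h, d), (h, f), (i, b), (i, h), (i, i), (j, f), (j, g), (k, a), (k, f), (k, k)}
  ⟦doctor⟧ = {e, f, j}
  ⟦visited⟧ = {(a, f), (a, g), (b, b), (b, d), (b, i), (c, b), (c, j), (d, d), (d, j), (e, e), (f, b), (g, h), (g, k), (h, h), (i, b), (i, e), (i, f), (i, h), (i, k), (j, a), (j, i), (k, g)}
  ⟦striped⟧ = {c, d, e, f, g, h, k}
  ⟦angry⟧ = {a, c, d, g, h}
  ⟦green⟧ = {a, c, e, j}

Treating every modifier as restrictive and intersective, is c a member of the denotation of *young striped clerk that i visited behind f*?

no

⟦that i visited⟧ = {x : ⟨i, x⟩ ∈ ⟦visited⟧} = {b, e, f, h, k}
⟦behind f⟧ = {x : ⟨x, f⟩ ∈ ⟦behind⟧} = {a, b, c, d, e, f, h, j, k}
⟦clerk⟧ = {a, b, d, f, g, h, j, k}
… ∩ ⟦that i visited⟧ = {a, b, d, f, g, h, j, k} ∩ {b, e, f, h, k} = {b, f, h, k}
… ∩ ⟦behind f⟧ = {b, f, h, k} ∩ {a, b, c, d, e, f, h, j, k} = {b, f, h, k}
… ∩ ⟦young⟧ = {b, f, h, k} ∩ {b, d, e, h, j} = {b, h}
… ∩ ⟦striped⟧ = {b, h} ∩ {c, d, e, f, g, h, k} = {h}
⟦young striped clerk that i visited behind f⟧ = {h}; c ∉ this set.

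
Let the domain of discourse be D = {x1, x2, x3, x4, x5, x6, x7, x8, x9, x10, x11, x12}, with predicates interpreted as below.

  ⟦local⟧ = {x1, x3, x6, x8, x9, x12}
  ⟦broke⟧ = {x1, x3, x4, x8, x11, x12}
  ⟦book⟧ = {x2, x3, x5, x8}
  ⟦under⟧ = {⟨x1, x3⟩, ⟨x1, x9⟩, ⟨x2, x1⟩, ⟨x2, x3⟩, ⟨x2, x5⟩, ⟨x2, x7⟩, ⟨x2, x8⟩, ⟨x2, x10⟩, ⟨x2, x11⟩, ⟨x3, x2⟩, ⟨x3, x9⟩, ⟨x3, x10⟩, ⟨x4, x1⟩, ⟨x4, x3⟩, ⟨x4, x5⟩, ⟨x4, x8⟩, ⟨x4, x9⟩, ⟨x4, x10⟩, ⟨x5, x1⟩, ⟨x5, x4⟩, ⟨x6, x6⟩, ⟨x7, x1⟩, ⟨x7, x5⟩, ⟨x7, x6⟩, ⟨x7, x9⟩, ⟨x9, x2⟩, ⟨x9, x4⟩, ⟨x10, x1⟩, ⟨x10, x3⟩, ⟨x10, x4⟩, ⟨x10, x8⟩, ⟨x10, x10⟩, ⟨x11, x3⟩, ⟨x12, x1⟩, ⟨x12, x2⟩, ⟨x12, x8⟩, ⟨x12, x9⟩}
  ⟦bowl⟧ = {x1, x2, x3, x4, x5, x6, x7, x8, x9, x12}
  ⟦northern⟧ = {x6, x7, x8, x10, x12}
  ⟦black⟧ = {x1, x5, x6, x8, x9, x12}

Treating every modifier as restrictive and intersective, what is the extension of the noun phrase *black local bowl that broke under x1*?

{x12}

⟦that broke⟧ = ⟦broke⟧ = {x1, x3, x4, x8, x11, x12}
⟦under x1⟧ = {x : ⟨x, x1⟩ ∈ ⟦under⟧} = {x2, x4, x5, x7, x10, x12}
⟦bowl⟧ = {x1, x2, x3, x4, x5, x6, x7, x8, x9, x12}
… ∩ ⟦that broke⟧ = {x1, x2, x3, x4, x5, x6, x7, x8, x9, x12} ∩ {x1, x3, x4, x8, x11, x12} = {x1, x3, x4, x8, x12}
… ∩ ⟦under x1⟧ = {x1, x3, x4, x8, x12} ∩ {x2, x4, x5, x7, x10, x12} = {x4, x12}
… ∩ ⟦black⟧ = {x4, x12} ∩ {x1, x5, x6, x8, x9, x12} = {x12}
… ∩ ⟦local⟧ = {x12} ∩ {x1, x3, x6, x8, x9, x12} = {x12}
So ⟦black local bowl that broke under x1⟧ = {x12}.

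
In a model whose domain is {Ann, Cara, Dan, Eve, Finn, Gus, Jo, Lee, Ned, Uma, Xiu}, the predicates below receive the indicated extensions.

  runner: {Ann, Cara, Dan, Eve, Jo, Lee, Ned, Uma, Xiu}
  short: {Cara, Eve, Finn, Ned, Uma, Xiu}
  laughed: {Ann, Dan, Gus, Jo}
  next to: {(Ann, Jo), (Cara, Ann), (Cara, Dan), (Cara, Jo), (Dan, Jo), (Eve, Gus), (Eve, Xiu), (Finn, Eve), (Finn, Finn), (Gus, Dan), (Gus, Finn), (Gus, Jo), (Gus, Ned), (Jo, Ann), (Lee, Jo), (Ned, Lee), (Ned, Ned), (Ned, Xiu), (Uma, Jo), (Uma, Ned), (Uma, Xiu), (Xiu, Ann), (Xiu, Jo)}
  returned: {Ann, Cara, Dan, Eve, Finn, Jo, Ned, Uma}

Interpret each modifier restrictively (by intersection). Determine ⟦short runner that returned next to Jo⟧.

{Cara, Uma}

⟦that returned⟧ = ⟦returned⟧ = {Ann, Cara, Dan, Eve, Finn, Jo, Ned, Uma}
⟦next to Jo⟧ = {x : ⟨x, Jo⟩ ∈ ⟦next to⟧} = {Ann, Cara, Dan, Gus, Lee, Uma, Xiu}
⟦runner⟧ = {Ann, Cara, Dan, Eve, Jo, Lee, Ned, Uma, Xiu}
… ∩ ⟦that returned⟧ = {Ann, Cara, Dan, Eve, Jo, Lee, Ned, Uma, Xiu} ∩ {Ann, Cara, Dan, Eve, Finn, Jo, Ned, Uma} = {Ann, Cara, Dan, Eve, Jo, Ned, Uma}
… ∩ ⟦next to Jo⟧ = {Ann, Cara, Dan, Eve, Jo, Ned, Uma} ∩ {Ann, Cara, Dan, Gus, Lee, Uma, Xiu} = {Ann, Cara, Dan, Uma}
… ∩ ⟦short⟧ = {Ann, Cara, Dan, Uma} ∩ {Cara, Eve, Finn, Ned, Uma, Xiu} = {Cara, Uma}
So ⟦short runner that returned next to Jo⟧ = {Cara, Uma}.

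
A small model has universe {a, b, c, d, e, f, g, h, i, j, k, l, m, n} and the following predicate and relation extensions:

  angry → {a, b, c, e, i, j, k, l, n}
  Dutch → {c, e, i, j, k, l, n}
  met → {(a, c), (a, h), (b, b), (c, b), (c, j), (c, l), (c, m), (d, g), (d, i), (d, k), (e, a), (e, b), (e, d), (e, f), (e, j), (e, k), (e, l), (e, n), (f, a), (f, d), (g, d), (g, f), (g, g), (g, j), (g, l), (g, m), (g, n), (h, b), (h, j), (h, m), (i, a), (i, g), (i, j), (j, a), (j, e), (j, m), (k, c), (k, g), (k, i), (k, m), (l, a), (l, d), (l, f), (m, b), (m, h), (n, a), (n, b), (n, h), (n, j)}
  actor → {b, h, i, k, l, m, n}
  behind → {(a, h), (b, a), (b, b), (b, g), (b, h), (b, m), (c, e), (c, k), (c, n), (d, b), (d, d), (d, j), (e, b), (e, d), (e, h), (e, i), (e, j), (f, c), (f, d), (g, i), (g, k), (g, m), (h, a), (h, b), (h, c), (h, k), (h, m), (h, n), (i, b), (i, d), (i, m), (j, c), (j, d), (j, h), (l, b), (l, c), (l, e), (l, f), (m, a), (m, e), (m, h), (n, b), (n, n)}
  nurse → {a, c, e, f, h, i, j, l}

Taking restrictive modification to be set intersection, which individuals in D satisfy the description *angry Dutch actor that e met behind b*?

⟦that e met⟧ = {x : ⟨e, x⟩ ∈ ⟦met⟧} = {a, b, d, f, j, k, l, n}
⟦behind b⟧ = {x : ⟨x, b⟩ ∈ ⟦behind⟧} = {b, d, e, h, i, l, n}
⟦actor⟧ = {b, h, i, k, l, m, n}
… ∩ ⟦that e met⟧ = {b, h, i, k, l, m, n} ∩ {a, b, d, f, j, k, l, n} = {b, k, l, n}
… ∩ ⟦behind b⟧ = {b, k, l, n} ∩ {b, d, e, h, i, l, n} = {b, l, n}
… ∩ ⟦angry⟧ = {b, l, n} ∩ {a, b, c, e, i, j, k, l, n} = {b, l, n}
… ∩ ⟦Dutch⟧ = {b, l, n} ∩ {c, e, i, j, k, l, n} = {l, n}
So ⟦angry Dutch actor that e met behind b⟧ = {l, n}.

{l, n}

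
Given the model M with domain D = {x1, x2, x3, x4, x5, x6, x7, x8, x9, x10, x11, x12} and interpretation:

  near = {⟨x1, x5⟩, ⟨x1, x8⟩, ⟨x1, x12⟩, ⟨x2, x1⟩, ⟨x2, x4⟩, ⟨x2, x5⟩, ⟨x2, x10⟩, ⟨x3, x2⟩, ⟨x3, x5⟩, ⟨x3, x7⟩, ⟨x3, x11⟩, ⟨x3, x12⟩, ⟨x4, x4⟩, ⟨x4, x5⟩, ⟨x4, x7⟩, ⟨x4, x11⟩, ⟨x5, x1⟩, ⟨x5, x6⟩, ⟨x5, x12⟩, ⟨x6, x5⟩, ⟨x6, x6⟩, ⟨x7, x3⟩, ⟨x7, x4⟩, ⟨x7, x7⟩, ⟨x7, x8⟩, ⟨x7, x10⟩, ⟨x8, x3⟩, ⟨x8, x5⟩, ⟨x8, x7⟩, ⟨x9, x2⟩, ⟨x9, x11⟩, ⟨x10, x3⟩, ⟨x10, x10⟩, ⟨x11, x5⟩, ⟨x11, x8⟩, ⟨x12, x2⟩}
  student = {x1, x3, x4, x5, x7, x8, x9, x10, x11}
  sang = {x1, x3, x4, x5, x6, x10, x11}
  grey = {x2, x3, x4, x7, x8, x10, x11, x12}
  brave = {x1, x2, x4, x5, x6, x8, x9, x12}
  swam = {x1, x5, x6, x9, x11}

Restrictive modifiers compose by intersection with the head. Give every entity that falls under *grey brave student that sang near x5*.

{x4}

⟦that sang⟧ = ⟦sang⟧ = {x1, x3, x4, x5, x6, x10, x11}
⟦near x5⟧ = {x : ⟨x, x5⟩ ∈ ⟦near⟧} = {x1, x2, x3, x4, x6, x8, x11}
⟦student⟧ = {x1, x3, x4, x5, x7, x8, x9, x10, x11}
… ∩ ⟦that sang⟧ = {x1, x3, x4, x5, x7, x8, x9, x10, x11} ∩ {x1, x3, x4, x5, x6, x10, x11} = {x1, x3, x4, x5, x10, x11}
… ∩ ⟦near x5⟧ = {x1, x3, x4, x5, x10, x11} ∩ {x1, x2, x3, x4, x6, x8, x11} = {x1, x3, x4, x11}
… ∩ ⟦grey⟧ = {x1, x3, x4, x11} ∩ {x2, x3, x4, x7, x8, x10, x11, x12} = {x3, x4, x11}
… ∩ ⟦brave⟧ = {x3, x4, x11} ∩ {x1, x2, x4, x5, x6, x8, x9, x12} = {x4}
So ⟦grey brave student that sang near x5⟧ = {x4}.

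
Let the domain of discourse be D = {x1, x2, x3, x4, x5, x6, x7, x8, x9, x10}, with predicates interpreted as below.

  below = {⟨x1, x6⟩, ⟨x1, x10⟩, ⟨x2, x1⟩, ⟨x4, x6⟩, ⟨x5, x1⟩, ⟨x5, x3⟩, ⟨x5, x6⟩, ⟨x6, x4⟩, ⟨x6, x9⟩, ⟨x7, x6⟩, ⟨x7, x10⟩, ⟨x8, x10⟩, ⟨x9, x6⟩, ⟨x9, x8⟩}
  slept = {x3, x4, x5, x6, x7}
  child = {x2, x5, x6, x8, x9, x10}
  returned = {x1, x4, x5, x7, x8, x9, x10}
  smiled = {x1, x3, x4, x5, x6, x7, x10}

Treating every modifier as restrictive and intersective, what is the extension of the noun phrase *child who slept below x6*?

{x5}

⟦who slept⟧ = ⟦slept⟧ = {x3, x4, x5, x6, x7}
⟦below x6⟧ = {x : ⟨x, x6⟩ ∈ ⟦below⟧} = {x1, x4, x5, x7, x9}
⟦child⟧ = {x2, x5, x6, x8, x9, x10}
… ∩ ⟦who slept⟧ = {x2, x5, x6, x8, x9, x10} ∩ {x3, x4, x5, x6, x7} = {x5, x6}
… ∩ ⟦below x6⟧ = {x5, x6} ∩ {x1, x4, x5, x7, x9} = {x5}
So ⟦child who slept below x6⟧ = {x5}.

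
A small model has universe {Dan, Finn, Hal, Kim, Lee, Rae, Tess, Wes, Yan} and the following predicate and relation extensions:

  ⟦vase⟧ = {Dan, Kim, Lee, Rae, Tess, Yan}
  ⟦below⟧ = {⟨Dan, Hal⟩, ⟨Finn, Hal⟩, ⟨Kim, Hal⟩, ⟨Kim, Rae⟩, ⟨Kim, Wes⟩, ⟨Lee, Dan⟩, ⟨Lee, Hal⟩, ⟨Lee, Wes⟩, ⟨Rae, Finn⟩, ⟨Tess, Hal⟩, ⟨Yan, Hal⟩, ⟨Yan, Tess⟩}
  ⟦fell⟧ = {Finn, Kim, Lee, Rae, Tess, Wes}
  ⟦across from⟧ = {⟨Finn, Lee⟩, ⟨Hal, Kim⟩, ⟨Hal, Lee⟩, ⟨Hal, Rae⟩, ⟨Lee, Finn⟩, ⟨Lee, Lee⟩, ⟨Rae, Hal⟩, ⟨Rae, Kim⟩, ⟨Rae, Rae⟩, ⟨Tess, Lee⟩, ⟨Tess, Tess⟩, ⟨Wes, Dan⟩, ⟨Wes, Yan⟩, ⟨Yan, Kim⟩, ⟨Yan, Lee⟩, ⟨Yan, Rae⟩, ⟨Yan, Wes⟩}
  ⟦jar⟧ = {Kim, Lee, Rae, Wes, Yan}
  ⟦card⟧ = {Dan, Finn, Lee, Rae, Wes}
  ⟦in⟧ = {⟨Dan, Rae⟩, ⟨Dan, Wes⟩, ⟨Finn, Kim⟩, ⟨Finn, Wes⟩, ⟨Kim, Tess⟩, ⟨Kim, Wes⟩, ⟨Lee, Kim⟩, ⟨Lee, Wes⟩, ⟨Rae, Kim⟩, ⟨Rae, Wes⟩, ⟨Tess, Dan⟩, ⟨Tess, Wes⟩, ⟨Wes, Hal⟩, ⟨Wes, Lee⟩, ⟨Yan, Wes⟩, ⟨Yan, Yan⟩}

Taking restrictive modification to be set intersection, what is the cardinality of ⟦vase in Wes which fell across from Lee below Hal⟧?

2

⟦in Wes⟧ = {x : ⟨x, Wes⟩ ∈ ⟦in⟧} = {Dan, Finn, Kim, Lee, Rae, Tess, Yan}
⟦which fell⟧ = ⟦fell⟧ = {Finn, Kim, Lee, Rae, Tess, Wes}
⟦across from Lee⟧ = {x : ⟨x, Lee⟩ ∈ ⟦across from⟧} = {Finn, Hal, Lee, Tess, Yan}
⟦below Hal⟧ = {x : ⟨x, Hal⟩ ∈ ⟦below⟧} = {Dan, Finn, Kim, Lee, Tess, Yan}
⟦vase⟧ = {Dan, Kim, Lee, Rae, Tess, Yan}
… ∩ ⟦in Wes⟧ = {Dan, Kim, Lee, Rae, Tess, Yan} ∩ {Dan, Finn, Kim, Lee, Rae, Tess, Yan} = {Dan, Kim, Lee, Rae, Tess, Yan}
… ∩ ⟦which fell⟧ = {Dan, Kim, Lee, Rae, Tess, Yan} ∩ {Finn, Kim, Lee, Rae, Tess, Wes} = {Kim, Lee, Rae, Tess}
… ∩ ⟦across from Lee⟧ = {Kim, Lee, Rae, Tess} ∩ {Finn, Hal, Lee, Tess, Yan} = {Lee, Tess}
… ∩ ⟦below Hal⟧ = {Lee, Tess} ∩ {Dan, Finn, Kim, Lee, Tess, Yan} = {Lee, Tess}
⟦vase in Wes which fell across from Lee below Hal⟧ = {Lee, Tess}, so the cardinality is 2.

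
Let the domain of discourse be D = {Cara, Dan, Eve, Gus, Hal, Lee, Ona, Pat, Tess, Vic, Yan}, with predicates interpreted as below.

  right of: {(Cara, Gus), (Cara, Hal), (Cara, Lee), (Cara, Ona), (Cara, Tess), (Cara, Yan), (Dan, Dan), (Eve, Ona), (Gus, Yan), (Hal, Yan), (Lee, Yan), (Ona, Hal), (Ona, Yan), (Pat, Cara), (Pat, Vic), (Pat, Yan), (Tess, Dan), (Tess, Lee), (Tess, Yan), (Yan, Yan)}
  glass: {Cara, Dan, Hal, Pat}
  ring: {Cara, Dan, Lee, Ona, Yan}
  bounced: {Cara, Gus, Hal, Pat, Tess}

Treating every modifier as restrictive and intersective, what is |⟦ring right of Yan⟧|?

4

⟦right of Yan⟧ = {x : ⟨x, Yan⟩ ∈ ⟦right of⟧} = {Cara, Gus, Hal, Lee, Ona, Pat, Tess, Yan}
⟦ring⟧ = {Cara, Dan, Lee, Ona, Yan}
… ∩ ⟦right of Yan⟧ = {Cara, Dan, Lee, Ona, Yan} ∩ {Cara, Gus, Hal, Lee, Ona, Pat, Tess, Yan} = {Cara, Lee, Ona, Yan}
⟦ring right of Yan⟧ = {Cara, Lee, Ona, Yan}, so the cardinality is 4.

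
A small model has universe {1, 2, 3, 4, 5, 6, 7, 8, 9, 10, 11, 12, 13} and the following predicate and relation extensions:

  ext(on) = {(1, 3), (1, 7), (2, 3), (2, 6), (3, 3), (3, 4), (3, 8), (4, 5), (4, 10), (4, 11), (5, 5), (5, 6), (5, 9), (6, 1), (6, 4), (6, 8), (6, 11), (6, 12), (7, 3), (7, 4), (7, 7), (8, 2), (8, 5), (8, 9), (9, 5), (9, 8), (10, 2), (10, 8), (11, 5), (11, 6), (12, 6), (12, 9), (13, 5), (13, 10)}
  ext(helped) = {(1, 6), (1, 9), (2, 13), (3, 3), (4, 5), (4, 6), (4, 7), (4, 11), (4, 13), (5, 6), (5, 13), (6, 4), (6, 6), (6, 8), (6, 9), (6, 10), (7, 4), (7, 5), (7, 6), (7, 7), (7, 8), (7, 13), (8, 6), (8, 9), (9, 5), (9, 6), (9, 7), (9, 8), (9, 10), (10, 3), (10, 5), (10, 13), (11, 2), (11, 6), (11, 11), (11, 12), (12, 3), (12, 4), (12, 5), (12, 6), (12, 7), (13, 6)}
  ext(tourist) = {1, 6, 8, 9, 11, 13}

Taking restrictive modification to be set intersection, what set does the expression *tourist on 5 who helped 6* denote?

{8, 9, 11, 13}

⟦on 5⟧ = {x : ⟨x, 5⟩ ∈ ⟦on⟧} = {4, 5, 8, 9, 11, 13}
⟦who helped 6⟧ = {x : ⟨x, 6⟩ ∈ ⟦helped⟧} = {1, 4, 5, 6, 7, 8, 9, 11, 12, 13}
⟦tourist⟧ = {1, 6, 8, 9, 11, 13}
… ∩ ⟦on 5⟧ = {1, 6, 8, 9, 11, 13} ∩ {4, 5, 8, 9, 11, 13} = {8, 9, 11, 13}
… ∩ ⟦who helped 6⟧ = {8, 9, 11, 13} ∩ {1, 4, 5, 6, 7, 8, 9, 11, 12, 13} = {8, 9, 11, 13}
So ⟦tourist on 5 who helped 6⟧ = {8, 9, 11, 13}.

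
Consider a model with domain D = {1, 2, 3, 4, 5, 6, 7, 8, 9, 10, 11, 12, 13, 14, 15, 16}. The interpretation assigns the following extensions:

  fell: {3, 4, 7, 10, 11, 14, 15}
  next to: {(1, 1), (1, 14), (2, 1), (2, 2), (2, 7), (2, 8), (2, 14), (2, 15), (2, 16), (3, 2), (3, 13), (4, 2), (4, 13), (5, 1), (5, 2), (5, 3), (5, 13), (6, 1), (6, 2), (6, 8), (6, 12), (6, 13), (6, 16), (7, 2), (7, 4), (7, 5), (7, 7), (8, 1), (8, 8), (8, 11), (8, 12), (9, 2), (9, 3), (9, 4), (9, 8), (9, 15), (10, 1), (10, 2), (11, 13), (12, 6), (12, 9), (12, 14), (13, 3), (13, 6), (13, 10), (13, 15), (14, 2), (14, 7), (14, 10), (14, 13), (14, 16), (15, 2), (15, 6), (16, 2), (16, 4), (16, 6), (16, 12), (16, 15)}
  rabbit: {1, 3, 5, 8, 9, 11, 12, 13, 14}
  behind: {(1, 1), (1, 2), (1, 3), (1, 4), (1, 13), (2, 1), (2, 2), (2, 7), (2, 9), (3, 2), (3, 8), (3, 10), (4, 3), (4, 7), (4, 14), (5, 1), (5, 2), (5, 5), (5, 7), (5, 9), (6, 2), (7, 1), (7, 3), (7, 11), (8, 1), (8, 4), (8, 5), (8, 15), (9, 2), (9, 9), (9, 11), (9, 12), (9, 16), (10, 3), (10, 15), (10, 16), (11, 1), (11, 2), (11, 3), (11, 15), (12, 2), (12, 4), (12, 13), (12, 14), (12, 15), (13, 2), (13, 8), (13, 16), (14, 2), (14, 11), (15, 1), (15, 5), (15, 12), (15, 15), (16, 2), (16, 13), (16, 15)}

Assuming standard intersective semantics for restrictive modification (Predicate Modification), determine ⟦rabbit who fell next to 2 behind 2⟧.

{3, 14}

⟦who fell⟧ = ⟦fell⟧ = {3, 4, 7, 10, 11, 14, 15}
⟦next to 2⟧ = {x : ⟨x, 2⟩ ∈ ⟦next to⟧} = {2, 3, 4, 5, 6, 7, 9, 10, 14, 15, 16}
⟦behind 2⟧ = {x : ⟨x, 2⟩ ∈ ⟦behind⟧} = {1, 2, 3, 5, 6, 9, 11, 12, 13, 14, 16}
⟦rabbit⟧ = {1, 3, 5, 8, 9, 11, 12, 13, 14}
… ∩ ⟦who fell⟧ = {1, 3, 5, 8, 9, 11, 12, 13, 14} ∩ {3, 4, 7, 10, 11, 14, 15} = {3, 11, 14}
… ∩ ⟦next to 2⟧ = {3, 11, 14} ∩ {2, 3, 4, 5, 6, 7, 9, 10, 14, 15, 16} = {3, 14}
… ∩ ⟦behind 2⟧ = {3, 14} ∩ {1, 2, 3, 5, 6, 9, 11, 12, 13, 14, 16} = {3, 14}
So ⟦rabbit who fell next to 2 behind 2⟧ = {3, 14}.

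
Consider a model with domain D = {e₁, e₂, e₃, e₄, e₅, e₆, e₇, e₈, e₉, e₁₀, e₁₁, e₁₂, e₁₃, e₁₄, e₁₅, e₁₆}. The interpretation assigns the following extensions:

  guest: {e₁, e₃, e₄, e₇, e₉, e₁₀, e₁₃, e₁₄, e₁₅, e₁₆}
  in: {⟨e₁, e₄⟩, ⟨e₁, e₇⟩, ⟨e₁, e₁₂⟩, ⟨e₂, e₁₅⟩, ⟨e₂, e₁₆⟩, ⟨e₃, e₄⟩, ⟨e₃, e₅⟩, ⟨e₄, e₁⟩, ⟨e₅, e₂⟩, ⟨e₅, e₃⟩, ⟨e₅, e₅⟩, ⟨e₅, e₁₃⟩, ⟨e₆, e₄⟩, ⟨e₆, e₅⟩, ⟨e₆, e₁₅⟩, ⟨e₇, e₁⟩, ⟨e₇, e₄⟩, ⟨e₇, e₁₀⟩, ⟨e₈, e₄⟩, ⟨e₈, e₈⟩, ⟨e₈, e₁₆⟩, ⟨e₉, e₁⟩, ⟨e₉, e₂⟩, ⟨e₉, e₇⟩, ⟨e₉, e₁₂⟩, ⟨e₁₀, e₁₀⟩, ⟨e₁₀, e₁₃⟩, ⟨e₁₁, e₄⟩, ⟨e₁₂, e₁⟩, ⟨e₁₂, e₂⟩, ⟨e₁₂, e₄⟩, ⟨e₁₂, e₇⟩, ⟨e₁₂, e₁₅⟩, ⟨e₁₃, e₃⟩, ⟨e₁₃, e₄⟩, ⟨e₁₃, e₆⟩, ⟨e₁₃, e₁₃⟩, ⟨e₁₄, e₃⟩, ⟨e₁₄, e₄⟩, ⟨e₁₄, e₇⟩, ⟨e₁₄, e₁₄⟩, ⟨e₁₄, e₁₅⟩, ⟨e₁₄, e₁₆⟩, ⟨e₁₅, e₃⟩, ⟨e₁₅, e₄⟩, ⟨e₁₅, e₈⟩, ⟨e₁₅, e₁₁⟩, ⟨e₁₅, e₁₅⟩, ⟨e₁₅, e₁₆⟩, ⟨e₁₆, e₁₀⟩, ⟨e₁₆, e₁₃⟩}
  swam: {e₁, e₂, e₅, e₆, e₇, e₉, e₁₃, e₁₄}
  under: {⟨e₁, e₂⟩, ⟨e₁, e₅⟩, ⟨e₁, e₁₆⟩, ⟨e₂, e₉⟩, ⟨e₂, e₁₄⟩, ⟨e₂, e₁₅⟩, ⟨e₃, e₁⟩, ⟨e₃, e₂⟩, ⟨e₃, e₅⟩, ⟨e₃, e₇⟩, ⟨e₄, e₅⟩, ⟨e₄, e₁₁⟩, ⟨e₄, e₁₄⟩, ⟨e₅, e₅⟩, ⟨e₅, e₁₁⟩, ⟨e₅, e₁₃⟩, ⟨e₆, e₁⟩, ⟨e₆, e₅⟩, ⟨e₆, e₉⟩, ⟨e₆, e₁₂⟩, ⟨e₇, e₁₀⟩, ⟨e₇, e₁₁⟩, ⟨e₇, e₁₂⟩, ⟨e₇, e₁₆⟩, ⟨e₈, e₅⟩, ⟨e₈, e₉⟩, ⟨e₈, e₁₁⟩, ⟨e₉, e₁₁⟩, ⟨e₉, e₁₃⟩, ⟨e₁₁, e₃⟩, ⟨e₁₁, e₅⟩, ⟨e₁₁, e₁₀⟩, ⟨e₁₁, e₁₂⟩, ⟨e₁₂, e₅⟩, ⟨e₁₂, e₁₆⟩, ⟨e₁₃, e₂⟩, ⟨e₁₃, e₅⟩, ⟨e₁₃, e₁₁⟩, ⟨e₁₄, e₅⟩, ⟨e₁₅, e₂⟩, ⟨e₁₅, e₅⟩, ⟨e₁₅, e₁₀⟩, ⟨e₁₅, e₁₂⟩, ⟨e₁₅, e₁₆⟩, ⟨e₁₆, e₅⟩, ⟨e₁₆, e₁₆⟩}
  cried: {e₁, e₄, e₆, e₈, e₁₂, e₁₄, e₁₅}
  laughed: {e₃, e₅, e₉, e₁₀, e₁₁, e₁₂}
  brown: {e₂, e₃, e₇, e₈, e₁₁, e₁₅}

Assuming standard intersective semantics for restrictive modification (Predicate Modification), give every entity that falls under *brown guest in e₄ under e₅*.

⟦in e₄⟧ = {x : ⟨x, e₄⟩ ∈ ⟦in⟧} = {e₁, e₃, e₆, e₇, e₈, e₁₁, e₁₂, e₁₃, e₁₄, e₁₅}
⟦under e₅⟧ = {x : ⟨x, e₅⟩ ∈ ⟦under⟧} = {e₁, e₃, e₄, e₅, e₆, e₈, e₁₁, e₁₂, e₁₃, e₁₄, e₁₅, e₁₆}
⟦guest⟧ = {e₁, e₃, e₄, e₇, e₉, e₁₀, e₁₃, e₁₄, e₁₅, e₁₆}
… ∩ ⟦in e₄⟧ = {e₁, e₃, e₄, e₇, e₉, e₁₀, e₁₃, e₁₄, e₁₅, e₁₆} ∩ {e₁, e₃, e₆, e₇, e₈, e₁₁, e₁₂, e₁₃, e₁₄, e₁₅} = {e₁, e₃, e₇, e₁₃, e₁₄, e₁₅}
… ∩ ⟦under e₅⟧ = {e₁, e₃, e₇, e₁₃, e₁₄, e₁₅} ∩ {e₁, e₃, e₄, e₅, e₆, e₈, e₁₁, e₁₂, e₁₃, e₁₄, e₁₅, e₁₆} = {e₁, e₃, e₁₃, e₁₄, e₁₅}
… ∩ ⟦brown⟧ = {e₁, e₃, e₁₃, e₁₄, e₁₅} ∩ {e₂, e₃, e₇, e₈, e₁₁, e₁₅} = {e₃, e₁₅}
So ⟦brown guest in e₄ under e₅⟧ = {e₃, e₁₅}.

{e₃, e₁₅}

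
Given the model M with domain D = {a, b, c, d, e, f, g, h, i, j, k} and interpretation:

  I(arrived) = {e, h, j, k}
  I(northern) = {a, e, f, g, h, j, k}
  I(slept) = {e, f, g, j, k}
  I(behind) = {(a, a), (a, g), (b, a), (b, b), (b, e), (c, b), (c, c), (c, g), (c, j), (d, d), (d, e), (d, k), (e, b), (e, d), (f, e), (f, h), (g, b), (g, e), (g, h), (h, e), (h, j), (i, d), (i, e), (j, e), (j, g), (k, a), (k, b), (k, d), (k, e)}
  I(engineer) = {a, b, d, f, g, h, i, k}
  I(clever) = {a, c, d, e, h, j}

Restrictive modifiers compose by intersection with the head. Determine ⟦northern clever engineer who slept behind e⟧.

⟦who slept⟧ = ⟦slept⟧ = {e, f, g, j, k}
⟦behind e⟧ = {x : ⟨x, e⟩ ∈ ⟦behind⟧} = {b, d, f, g, h, i, j, k}
⟦engineer⟧ = {a, b, d, f, g, h, i, k}
… ∩ ⟦who slept⟧ = {a, b, d, f, g, h, i, k} ∩ {e, f, g, j, k} = {f, g, k}
… ∩ ⟦behind e⟧ = {f, g, k} ∩ {b, d, f, g, h, i, j, k} = {f, g, k}
… ∩ ⟦northern⟧ = {f, g, k} ∩ {a, e, f, g, h, j, k} = {f, g, k}
… ∩ ⟦clever⟧ = {f, g, k} ∩ {a, c, d, e, h, j} = ∅
So ⟦northern clever engineer who slept behind e⟧ = {}.

{}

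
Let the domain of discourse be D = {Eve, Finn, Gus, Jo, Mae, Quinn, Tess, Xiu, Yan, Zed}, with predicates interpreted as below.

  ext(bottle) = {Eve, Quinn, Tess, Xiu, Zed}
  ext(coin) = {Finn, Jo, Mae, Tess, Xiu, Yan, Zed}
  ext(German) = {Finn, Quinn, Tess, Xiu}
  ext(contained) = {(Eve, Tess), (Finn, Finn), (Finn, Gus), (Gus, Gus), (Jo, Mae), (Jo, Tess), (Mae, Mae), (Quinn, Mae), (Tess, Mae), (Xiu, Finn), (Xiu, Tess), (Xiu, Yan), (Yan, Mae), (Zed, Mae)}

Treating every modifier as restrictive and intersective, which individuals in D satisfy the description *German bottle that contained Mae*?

{Quinn, Tess}

⟦that contained Mae⟧ = {x : ⟨x, Mae⟩ ∈ ⟦contained⟧} = {Jo, Mae, Quinn, Tess, Yan, Zed}
⟦bottle⟧ = {Eve, Quinn, Tess, Xiu, Zed}
… ∩ ⟦that contained Mae⟧ = {Eve, Quinn, Tess, Xiu, Zed} ∩ {Jo, Mae, Quinn, Tess, Yan, Zed} = {Quinn, Tess, Zed}
… ∩ ⟦German⟧ = {Quinn, Tess, Zed} ∩ {Finn, Quinn, Tess, Xiu} = {Quinn, Tess}
So ⟦German bottle that contained Mae⟧ = {Quinn, Tess}.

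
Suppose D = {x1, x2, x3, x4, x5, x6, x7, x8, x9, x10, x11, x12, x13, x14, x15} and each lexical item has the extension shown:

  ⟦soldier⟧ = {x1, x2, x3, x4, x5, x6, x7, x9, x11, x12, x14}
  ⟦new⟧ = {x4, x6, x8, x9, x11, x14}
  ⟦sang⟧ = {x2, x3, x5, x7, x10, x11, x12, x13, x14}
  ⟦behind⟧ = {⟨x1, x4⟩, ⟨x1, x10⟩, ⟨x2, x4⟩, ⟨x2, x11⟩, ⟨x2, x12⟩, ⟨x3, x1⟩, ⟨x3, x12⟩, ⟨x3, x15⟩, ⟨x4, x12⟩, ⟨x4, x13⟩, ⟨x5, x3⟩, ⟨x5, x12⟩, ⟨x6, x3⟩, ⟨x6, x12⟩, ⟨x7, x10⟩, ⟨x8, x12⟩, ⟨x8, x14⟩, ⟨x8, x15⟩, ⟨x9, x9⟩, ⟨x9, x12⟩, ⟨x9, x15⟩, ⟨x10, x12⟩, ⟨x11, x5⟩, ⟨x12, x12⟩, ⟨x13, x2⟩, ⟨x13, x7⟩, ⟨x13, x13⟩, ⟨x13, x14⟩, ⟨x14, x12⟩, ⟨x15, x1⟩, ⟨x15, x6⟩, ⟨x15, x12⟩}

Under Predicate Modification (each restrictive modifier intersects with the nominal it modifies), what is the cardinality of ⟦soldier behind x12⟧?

8

⟦behind x12⟧ = {x : ⟨x, x12⟩ ∈ ⟦behind⟧} = {x2, x3, x4, x5, x6, x8, x9, x10, x12, x14, x15}
⟦soldier⟧ = {x1, x2, x3, x4, x5, x6, x7, x9, x11, x12, x14}
… ∩ ⟦behind x12⟧ = {x1, x2, x3, x4, x5, x6, x7, x9, x11, x12, x14} ∩ {x2, x3, x4, x5, x6, x8, x9, x10, x12, x14, x15} = {x2, x3, x4, x5, x6, x9, x12, x14}
⟦soldier behind x12⟧ = {x2, x3, x4, x5, x6, x9, x12, x14}, so the cardinality is 8.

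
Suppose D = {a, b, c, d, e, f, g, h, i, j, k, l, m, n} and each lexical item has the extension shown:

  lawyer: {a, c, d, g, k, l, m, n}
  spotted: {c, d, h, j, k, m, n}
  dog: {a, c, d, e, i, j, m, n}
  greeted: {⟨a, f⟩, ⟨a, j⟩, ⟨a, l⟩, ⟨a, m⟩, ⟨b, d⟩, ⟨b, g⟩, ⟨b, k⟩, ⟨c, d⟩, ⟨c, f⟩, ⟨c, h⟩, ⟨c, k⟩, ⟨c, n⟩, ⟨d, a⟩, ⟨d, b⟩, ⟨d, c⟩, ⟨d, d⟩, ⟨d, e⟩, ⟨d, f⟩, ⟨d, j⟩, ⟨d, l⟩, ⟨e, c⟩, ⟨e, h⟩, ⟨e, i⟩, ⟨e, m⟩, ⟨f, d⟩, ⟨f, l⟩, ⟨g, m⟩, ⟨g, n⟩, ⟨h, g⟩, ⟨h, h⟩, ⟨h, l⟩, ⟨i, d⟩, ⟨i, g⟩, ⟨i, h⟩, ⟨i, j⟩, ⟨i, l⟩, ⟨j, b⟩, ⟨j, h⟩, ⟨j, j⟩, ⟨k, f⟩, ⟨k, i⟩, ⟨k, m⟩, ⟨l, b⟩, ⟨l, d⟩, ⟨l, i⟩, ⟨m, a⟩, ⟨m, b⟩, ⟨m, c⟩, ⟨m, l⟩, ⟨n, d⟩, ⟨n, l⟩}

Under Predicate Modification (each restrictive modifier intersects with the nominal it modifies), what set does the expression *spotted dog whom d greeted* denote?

⟦whom d greeted⟧ = {x : ⟨d, x⟩ ∈ ⟦greeted⟧} = {a, b, c, d, e, f, j, l}
⟦dog⟧ = {a, c, d, e, i, j, m, n}
… ∩ ⟦whom d greeted⟧ = {a, c, d, e, i, j, m, n} ∩ {a, b, c, d, e, f, j, l} = {a, c, d, e, j}
… ∩ ⟦spotted⟧ = {a, c, d, e, j} ∩ {c, d, h, j, k, m, n} = {c, d, j}
So ⟦spotted dog whom d greeted⟧ = {c, d, j}.

{c, d, j}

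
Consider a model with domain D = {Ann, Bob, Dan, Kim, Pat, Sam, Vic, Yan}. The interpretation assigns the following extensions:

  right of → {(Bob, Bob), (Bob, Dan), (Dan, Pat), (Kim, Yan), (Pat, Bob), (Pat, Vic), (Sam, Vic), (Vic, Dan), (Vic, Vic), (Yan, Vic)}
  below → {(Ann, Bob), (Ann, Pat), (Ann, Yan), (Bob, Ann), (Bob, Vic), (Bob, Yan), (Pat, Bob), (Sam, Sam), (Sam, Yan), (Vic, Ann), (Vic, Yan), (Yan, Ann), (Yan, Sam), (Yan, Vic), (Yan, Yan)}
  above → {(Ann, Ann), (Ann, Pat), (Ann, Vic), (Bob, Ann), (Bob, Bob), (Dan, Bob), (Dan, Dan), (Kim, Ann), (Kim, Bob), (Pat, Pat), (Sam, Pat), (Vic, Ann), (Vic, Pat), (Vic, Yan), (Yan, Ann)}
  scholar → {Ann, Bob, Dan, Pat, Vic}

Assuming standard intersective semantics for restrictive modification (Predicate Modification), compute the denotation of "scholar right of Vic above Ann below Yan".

⟦right of Vic⟧ = {x : ⟨x, Vic⟩ ∈ ⟦right of⟧} = {Pat, Sam, Vic, Yan}
⟦above Ann⟧ = {x : ⟨x, Ann⟩ ∈ ⟦above⟧} = {Ann, Bob, Kim, Vic, Yan}
⟦below Yan⟧ = {x : ⟨x, Yan⟩ ∈ ⟦below⟧} = {Ann, Bob, Sam, Vic, Yan}
⟦scholar⟧ = {Ann, Bob, Dan, Pat, Vic}
… ∩ ⟦right of Vic⟧ = {Ann, Bob, Dan, Pat, Vic} ∩ {Pat, Sam, Vic, Yan} = {Pat, Vic}
… ∩ ⟦above Ann⟧ = {Pat, Vic} ∩ {Ann, Bob, Kim, Vic, Yan} = {Vic}
… ∩ ⟦below Yan⟧ = {Vic} ∩ {Ann, Bob, Sam, Vic, Yan} = {Vic}
So ⟦scholar right of Vic above Ann below Yan⟧ = {Vic}.

{Vic}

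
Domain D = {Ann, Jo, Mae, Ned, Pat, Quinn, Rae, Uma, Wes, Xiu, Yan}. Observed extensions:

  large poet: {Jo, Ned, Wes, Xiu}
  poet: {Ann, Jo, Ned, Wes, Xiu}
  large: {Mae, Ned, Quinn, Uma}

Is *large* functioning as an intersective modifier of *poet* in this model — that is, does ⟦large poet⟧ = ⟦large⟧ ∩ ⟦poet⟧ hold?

no

⟦large⟧ ∩ ⟦poet⟧ = {Mae, Ned, Quinn, Uma} ∩ {Ann, Jo, Ned, Wes, Xiu} = {Ned}
Observed ⟦large poet⟧ = {Jo, Ned, Wes, Xiu}.
These differ, so the modifier is not intersective in this model.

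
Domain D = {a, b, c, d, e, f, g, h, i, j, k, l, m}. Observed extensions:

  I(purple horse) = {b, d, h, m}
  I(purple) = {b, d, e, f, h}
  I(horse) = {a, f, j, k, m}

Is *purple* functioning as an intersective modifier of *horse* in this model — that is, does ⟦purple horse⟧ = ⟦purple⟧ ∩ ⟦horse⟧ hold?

⟦purple⟧ ∩ ⟦horse⟧ = {b, d, e, f, h} ∩ {a, f, j, k, m} = {f}
Observed ⟦purple horse⟧ = {b, d, h, m}.
These differ, so the modifier is not intersective in this model.

no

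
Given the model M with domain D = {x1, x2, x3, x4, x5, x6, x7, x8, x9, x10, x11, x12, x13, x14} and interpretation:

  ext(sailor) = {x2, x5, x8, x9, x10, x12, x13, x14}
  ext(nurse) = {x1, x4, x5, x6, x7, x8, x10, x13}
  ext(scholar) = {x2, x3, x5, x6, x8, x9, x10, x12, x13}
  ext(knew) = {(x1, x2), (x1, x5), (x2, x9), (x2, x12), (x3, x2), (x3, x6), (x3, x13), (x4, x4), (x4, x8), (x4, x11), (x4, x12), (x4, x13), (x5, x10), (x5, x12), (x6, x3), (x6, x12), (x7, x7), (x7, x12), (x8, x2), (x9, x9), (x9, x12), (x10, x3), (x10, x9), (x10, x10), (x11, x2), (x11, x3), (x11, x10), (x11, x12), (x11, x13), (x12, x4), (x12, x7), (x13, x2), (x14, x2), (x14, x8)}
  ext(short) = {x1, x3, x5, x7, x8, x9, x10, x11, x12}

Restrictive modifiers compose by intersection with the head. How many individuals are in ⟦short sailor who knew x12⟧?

2

⟦who knew x12⟧ = {x : ⟨x, x12⟩ ∈ ⟦knew⟧} = {x2, x4, x5, x6, x7, x9, x11}
⟦sailor⟧ = {x2, x5, x8, x9, x10, x12, x13, x14}
… ∩ ⟦who knew x12⟧ = {x2, x5, x8, x9, x10, x12, x13, x14} ∩ {x2, x4, x5, x6, x7, x9, x11} = {x2, x5, x9}
… ∩ ⟦short⟧ = {x2, x5, x9} ∩ {x1, x3, x5, x7, x8, x9, x10, x11, x12} = {x5, x9}
⟦short sailor who knew x12⟧ = {x5, x9}, so the cardinality is 2.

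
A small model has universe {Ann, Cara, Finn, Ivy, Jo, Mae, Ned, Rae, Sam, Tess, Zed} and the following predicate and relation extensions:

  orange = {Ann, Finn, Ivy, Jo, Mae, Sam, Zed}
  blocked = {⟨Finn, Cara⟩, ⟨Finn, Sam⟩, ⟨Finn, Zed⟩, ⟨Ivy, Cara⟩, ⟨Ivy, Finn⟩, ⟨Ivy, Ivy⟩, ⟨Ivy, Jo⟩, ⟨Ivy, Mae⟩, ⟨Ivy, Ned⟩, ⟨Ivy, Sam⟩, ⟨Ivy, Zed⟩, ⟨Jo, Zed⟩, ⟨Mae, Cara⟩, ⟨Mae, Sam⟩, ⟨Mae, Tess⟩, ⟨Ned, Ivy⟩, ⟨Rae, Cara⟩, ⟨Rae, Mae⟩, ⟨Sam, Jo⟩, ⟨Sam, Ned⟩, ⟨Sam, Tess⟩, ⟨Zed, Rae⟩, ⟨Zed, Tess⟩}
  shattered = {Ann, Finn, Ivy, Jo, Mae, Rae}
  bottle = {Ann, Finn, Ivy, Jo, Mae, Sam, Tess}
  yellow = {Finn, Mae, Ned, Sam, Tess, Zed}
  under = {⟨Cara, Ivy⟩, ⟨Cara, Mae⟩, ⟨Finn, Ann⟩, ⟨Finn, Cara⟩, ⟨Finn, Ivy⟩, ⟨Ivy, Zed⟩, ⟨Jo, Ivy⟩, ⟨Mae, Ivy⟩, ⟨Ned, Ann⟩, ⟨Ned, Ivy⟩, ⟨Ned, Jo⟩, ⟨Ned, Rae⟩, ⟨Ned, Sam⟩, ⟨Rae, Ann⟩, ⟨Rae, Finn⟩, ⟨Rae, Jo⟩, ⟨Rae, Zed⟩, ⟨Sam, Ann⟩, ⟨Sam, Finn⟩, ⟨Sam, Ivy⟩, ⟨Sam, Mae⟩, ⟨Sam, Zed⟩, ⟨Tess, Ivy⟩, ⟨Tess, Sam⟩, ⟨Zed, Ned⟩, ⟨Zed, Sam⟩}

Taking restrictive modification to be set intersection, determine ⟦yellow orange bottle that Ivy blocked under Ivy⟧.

⟦that Ivy blocked⟧ = {x : ⟨Ivy, x⟩ ∈ ⟦blocked⟧} = {Cara, Finn, Ivy, Jo, Mae, Ned, Sam, Zed}
⟦under Ivy⟧ = {x : ⟨x, Ivy⟩ ∈ ⟦under⟧} = {Cara, Finn, Jo, Mae, Ned, Sam, Tess}
⟦bottle⟧ = {Ann, Finn, Ivy, Jo, Mae, Sam, Tess}
… ∩ ⟦that Ivy blocked⟧ = {Ann, Finn, Ivy, Jo, Mae, Sam, Tess} ∩ {Cara, Finn, Ivy, Jo, Mae, Ned, Sam, Zed} = {Finn, Ivy, Jo, Mae, Sam}
… ∩ ⟦under Ivy⟧ = {Finn, Ivy, Jo, Mae, Sam} ∩ {Cara, Finn, Jo, Mae, Ned, Sam, Tess} = {Finn, Jo, Mae, Sam}
… ∩ ⟦yellow⟧ = {Finn, Jo, Mae, Sam} ∩ {Finn, Mae, Ned, Sam, Tess, Zed} = {Finn, Mae, Sam}
… ∩ ⟦orange⟧ = {Finn, Mae, Sam} ∩ {Ann, Finn, Ivy, Jo, Mae, Sam, Zed} = {Finn, Mae, Sam}
So ⟦yellow orange bottle that Ivy blocked under Ivy⟧ = {Finn, Mae, Sam}.

{Finn, Mae, Sam}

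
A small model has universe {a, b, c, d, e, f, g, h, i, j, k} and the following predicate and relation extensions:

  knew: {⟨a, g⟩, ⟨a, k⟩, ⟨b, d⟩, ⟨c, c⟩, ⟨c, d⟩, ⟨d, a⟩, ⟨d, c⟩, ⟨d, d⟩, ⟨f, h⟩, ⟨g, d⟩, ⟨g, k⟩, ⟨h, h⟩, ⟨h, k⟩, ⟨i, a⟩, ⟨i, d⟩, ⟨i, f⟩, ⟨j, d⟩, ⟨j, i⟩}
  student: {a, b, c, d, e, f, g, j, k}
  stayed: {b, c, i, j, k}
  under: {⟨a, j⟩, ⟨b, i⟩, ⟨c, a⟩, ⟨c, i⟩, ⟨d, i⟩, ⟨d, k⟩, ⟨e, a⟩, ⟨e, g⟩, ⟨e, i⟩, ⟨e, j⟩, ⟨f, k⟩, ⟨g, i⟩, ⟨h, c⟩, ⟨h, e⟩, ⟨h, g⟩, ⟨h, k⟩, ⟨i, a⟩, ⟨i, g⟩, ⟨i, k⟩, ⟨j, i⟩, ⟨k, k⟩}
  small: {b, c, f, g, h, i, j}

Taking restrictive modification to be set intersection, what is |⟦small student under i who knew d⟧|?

⟦under i⟧ = {x : ⟨x, i⟩ ∈ ⟦under⟧} = {b, c, d, e, g, j}
⟦who knew d⟧ = {x : ⟨x, d⟩ ∈ ⟦knew⟧} = {b, c, d, g, i, j}
⟦student⟧ = {a, b, c, d, e, f, g, j, k}
… ∩ ⟦under i⟧ = {a, b, c, d, e, f, g, j, k} ∩ {b, c, d, e, g, j} = {b, c, d, e, g, j}
… ∩ ⟦who knew d⟧ = {b, c, d, e, g, j} ∩ {b, c, d, g, i, j} = {b, c, d, g, j}
… ∩ ⟦small⟧ = {b, c, d, g, j} ∩ {b, c, f, g, h, i, j} = {b, c, g, j}
⟦small student under i who knew d⟧ = {b, c, g, j}, so the cardinality is 4.

4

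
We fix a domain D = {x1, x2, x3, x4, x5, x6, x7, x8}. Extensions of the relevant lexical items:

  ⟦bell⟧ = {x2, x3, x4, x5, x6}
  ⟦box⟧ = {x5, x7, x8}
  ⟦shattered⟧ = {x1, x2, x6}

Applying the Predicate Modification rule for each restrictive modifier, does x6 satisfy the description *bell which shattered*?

⟦which shattered⟧ = ⟦shattered⟧ = {x1, x2, x6}
⟦bell⟧ = {x2, x3, x4, x5, x6}
… ∩ ⟦which shattered⟧ = {x2, x3, x4, x5, x6} ∩ {x1, x2, x6} = {x2, x6}
⟦bell which shattered⟧ = {x2, x6}; x6 ∈ this set.

yes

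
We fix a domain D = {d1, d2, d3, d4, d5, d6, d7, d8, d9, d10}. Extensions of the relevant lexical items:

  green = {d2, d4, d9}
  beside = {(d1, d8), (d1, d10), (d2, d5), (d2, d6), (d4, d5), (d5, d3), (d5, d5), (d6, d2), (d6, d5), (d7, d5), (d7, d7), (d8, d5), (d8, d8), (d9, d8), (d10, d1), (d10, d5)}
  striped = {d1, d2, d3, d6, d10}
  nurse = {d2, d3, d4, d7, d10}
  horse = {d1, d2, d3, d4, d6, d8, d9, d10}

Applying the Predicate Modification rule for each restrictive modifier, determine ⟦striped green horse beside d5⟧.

{d2}

⟦beside d5⟧ = {x : ⟨x, d5⟩ ∈ ⟦beside⟧} = {d2, d4, d5, d6, d7, d8, d10}
⟦horse⟧ = {d1, d2, d3, d4, d6, d8, d9, d10}
… ∩ ⟦beside d5⟧ = {d1, d2, d3, d4, d6, d8, d9, d10} ∩ {d2, d4, d5, d6, d7, d8, d10} = {d2, d4, d6, d8, d10}
… ∩ ⟦striped⟧ = {d2, d4, d6, d8, d10} ∩ {d1, d2, d3, d6, d10} = {d2, d6, d10}
… ∩ ⟦green⟧ = {d2, d6, d10} ∩ {d2, d4, d9} = {d2}
So ⟦striped green horse beside d5⟧ = {d2}.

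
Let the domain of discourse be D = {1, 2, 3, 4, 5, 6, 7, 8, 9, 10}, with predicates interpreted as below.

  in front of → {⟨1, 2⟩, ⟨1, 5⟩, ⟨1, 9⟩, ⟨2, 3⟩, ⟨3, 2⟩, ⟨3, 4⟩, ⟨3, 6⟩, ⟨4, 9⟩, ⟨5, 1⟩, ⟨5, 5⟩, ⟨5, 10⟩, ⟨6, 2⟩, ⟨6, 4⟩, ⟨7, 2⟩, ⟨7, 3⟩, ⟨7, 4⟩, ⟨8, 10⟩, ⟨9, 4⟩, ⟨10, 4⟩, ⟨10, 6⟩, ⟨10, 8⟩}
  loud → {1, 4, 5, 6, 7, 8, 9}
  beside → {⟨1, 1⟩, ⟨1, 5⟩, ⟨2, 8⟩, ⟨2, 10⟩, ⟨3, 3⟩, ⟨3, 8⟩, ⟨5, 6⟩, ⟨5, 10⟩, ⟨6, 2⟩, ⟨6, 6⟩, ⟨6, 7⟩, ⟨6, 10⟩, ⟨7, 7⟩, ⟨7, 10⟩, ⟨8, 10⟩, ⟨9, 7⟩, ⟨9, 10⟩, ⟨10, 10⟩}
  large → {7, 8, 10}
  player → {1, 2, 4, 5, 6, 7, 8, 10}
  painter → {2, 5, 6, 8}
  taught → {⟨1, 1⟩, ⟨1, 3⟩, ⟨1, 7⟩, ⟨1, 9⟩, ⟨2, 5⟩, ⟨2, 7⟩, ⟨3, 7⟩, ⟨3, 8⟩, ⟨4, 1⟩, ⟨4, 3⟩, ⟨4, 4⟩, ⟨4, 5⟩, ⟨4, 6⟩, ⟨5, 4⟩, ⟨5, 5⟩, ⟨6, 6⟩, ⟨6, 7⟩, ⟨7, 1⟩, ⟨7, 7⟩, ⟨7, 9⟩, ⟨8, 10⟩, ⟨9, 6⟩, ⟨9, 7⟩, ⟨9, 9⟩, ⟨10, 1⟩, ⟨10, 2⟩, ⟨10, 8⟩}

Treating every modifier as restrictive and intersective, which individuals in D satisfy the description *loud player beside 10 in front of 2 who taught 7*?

⟦beside 10⟧ = {x : ⟨x, 10⟩ ∈ ⟦beside⟧} = {2, 5, 6, 7, 8, 9, 10}
⟦in front of 2⟧ = {x : ⟨x, 2⟩ ∈ ⟦in front of⟧} = {1, 3, 6, 7}
⟦who taught 7⟧ = {x : ⟨x, 7⟩ ∈ ⟦taught⟧} = {1, 2, 3, 6, 7, 9}
⟦player⟧ = {1, 2, 4, 5, 6, 7, 8, 10}
… ∩ ⟦beside 10⟧ = {1, 2, 4, 5, 6, 7, 8, 10} ∩ {2, 5, 6, 7, 8, 9, 10} = {2, 5, 6, 7, 8, 10}
… ∩ ⟦in front of 2⟧ = {2, 5, 6, 7, 8, 10} ∩ {1, 3, 6, 7} = {6, 7}
… ∩ ⟦who taught 7⟧ = {6, 7} ∩ {1, 2, 3, 6, 7, 9} = {6, 7}
… ∩ ⟦loud⟧ = {6, 7} ∩ {1, 4, 5, 6, 7, 8, 9} = {6, 7}
So ⟦loud player beside 10 in front of 2 who taught 7⟧ = {6, 7}.

{6, 7}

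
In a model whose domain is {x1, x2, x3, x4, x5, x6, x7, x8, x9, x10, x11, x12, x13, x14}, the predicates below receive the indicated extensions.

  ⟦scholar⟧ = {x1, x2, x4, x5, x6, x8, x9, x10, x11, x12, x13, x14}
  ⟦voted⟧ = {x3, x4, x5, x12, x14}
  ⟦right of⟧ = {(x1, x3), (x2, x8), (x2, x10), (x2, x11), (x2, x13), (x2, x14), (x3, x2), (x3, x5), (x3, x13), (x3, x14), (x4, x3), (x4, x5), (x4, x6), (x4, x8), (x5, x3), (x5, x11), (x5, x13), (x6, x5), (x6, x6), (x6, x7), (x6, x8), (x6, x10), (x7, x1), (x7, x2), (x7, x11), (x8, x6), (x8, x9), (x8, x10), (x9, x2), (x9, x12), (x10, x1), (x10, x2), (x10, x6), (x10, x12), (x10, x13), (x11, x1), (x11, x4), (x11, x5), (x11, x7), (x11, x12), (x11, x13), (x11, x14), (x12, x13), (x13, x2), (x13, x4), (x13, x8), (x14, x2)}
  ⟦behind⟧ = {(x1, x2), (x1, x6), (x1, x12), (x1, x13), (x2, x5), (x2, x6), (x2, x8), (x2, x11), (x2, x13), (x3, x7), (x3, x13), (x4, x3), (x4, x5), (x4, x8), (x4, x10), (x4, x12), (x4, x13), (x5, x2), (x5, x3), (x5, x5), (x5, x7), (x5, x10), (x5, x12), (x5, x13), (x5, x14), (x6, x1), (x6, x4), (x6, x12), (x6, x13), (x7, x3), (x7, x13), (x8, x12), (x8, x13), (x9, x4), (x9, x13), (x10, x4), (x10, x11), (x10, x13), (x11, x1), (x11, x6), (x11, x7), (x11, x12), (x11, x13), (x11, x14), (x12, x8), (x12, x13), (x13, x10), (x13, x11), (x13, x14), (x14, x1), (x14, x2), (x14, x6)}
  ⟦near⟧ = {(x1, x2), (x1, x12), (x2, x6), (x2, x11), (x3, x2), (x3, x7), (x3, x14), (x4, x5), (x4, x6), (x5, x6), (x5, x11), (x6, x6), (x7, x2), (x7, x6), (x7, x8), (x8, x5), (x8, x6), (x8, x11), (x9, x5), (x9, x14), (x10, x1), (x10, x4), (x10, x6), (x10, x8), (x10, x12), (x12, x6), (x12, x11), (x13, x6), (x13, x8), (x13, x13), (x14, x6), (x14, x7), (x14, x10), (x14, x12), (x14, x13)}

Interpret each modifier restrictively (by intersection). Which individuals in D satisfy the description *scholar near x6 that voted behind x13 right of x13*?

⟦near x6⟧ = {x : ⟨x, x6⟩ ∈ ⟦near⟧} = {x2, x4, x5, x6, x7, x8, x10, x12, x13, x14}
⟦that voted⟧ = ⟦voted⟧ = {x3, x4, x5, x12, x14}
⟦behind x13⟧ = {x : ⟨x, x13⟩ ∈ ⟦behind⟧} = {x1, x2, x3, x4, x5, x6, x7, x8, x9, x10, x11, x12}
⟦right of x13⟧ = {x : ⟨x, x13⟩ ∈ ⟦right of⟧} = {x2, x3, x5, x10, x11, x12}
⟦scholar⟧ = {x1, x2, x4, x5, x6, x8, x9, x10, x11, x12, x13, x14}
… ∩ ⟦near x6⟧ = {x1, x2, x4, x5, x6, x8, x9, x10, x11, x12, x13, x14} ∩ {x2, x4, x5, x6, x7, x8, x10, x12, x13, x14} = {x2, x4, x5, x6, x8, x10, x12, x13, x14}
… ∩ ⟦that voted⟧ = {x2, x4, x5, x6, x8, x10, x12, x13, x14} ∩ {x3, x4, x5, x12, x14} = {x4, x5, x12, x14}
… ∩ ⟦behind x13⟧ = {x4, x5, x12, x14} ∩ {x1, x2, x3, x4, x5, x6, x7, x8, x9, x10, x11, x12} = {x4, x5, x12}
… ∩ ⟦right of x13⟧ = {x4, x5, x12} ∩ {x2, x3, x5, x10, x11, x12} = {x5, x12}
So ⟦scholar near x6 that voted behind x13 right of x13⟧ = {x5, x12}.

{x5, x12}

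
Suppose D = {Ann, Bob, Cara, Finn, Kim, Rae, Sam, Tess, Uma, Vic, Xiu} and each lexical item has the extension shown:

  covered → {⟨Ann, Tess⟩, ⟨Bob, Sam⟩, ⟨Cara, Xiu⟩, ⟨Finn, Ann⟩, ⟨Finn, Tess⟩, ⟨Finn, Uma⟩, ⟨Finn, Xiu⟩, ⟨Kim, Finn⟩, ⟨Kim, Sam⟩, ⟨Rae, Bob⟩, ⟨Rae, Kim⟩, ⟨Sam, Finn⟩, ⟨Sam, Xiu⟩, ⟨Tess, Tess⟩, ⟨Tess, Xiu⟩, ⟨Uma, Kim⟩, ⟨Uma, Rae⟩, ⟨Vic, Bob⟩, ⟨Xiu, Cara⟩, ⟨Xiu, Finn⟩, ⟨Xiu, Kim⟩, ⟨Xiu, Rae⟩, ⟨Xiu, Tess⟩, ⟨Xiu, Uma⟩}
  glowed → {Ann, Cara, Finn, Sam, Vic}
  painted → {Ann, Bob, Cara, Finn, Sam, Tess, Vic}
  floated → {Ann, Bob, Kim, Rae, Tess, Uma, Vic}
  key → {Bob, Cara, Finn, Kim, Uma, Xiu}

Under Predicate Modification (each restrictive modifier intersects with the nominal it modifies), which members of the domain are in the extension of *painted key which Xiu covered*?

⟦which Xiu covered⟧ = {x : ⟨Xiu, x⟩ ∈ ⟦covered⟧} = {Cara, Finn, Kim, Rae, Tess, Uma}
⟦key⟧ = {Bob, Cara, Finn, Kim, Uma, Xiu}
… ∩ ⟦which Xiu covered⟧ = {Bob, Cara, Finn, Kim, Uma, Xiu} ∩ {Cara, Finn, Kim, Rae, Tess, Uma} = {Cara, Finn, Kim, Uma}
… ∩ ⟦painted⟧ = {Cara, Finn, Kim, Uma} ∩ {Ann, Bob, Cara, Finn, Sam, Tess, Vic} = {Cara, Finn}
So ⟦painted key which Xiu covered⟧ = {Cara, Finn}.

{Cara, Finn}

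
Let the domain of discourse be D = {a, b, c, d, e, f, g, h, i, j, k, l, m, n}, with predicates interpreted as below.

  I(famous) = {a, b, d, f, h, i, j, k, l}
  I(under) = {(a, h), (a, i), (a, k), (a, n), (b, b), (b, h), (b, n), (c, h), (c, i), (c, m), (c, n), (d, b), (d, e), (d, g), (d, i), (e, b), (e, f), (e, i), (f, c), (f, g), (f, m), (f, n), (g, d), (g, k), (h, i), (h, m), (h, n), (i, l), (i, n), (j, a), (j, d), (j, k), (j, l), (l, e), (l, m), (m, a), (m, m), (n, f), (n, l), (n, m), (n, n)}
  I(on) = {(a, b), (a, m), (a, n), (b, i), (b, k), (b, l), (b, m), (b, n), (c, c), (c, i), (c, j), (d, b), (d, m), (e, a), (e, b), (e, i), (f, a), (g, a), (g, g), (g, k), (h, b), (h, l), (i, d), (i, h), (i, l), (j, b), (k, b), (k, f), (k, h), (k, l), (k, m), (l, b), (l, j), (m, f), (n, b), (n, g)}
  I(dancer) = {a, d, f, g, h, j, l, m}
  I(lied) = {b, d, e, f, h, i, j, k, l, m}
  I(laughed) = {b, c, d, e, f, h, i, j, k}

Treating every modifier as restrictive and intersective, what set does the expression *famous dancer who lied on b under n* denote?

{h}

⟦who lied⟧ = ⟦lied⟧ = {b, d, e, f, h, i, j, k, l, m}
⟦on b⟧ = {x : ⟨x, b⟩ ∈ ⟦on⟧} = {a, d, e, h, j, k, l, n}
⟦under n⟧ = {x : ⟨x, n⟩ ∈ ⟦under⟧} = {a, b, c, f, h, i, n}
⟦dancer⟧ = {a, d, f, g, h, j, l, m}
… ∩ ⟦who lied⟧ = {a, d, f, g, h, j, l, m} ∩ {b, d, e, f, h, i, j, k, l, m} = {d, f, h, j, l, m}
… ∩ ⟦on b⟧ = {d, f, h, j, l, m} ∩ {a, d, e, h, j, k, l, n} = {d, h, j, l}
… ∩ ⟦under n⟧ = {d, h, j, l} ∩ {a, b, c, f, h, i, n} = {h}
… ∩ ⟦famous⟧ = {h} ∩ {a, b, d, f, h, i, j, k, l} = {h}
So ⟦famous dancer who lied on b under n⟧ = {h}.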